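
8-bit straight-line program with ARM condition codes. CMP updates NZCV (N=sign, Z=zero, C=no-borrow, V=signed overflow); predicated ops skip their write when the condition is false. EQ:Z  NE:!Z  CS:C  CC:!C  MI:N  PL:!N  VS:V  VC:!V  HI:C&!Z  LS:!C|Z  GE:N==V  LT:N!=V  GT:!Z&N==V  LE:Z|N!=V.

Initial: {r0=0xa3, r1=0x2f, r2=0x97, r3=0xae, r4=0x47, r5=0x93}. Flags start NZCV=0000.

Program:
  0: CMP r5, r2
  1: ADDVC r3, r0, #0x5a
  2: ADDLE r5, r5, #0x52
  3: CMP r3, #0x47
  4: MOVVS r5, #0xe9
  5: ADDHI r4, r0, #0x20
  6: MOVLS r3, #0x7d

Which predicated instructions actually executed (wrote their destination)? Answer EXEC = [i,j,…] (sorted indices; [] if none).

[0] flags=1000 → (cmp)
[1] flags=1000 VC?T → r3=0xfd
[2] flags=1000 LE?T → r5=0xe5
[3] flags=1010 → (cmp)
[4] flags=1010 VS?F → skip
[5] flags=1010 HI?T → r4=0xc3
[6] flags=1010 LS?F → skip

EXEC = [1,2,5]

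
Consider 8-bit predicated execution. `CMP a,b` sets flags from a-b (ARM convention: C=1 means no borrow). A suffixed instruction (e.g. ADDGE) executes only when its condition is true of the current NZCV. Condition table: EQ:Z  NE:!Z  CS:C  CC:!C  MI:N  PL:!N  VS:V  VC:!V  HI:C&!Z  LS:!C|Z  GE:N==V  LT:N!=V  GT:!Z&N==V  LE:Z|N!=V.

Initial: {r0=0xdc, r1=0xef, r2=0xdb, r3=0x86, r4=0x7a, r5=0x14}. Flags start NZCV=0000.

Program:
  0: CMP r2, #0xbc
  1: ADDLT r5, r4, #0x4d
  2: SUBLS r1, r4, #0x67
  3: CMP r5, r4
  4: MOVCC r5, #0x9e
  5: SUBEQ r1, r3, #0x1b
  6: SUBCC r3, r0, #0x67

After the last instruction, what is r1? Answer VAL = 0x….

VAL = 0xef

0: ✓ CMP  NZCV=0010
1: · ADDLT
2: · SUBLS
3: ✓ CMP  NZCV=1000
4: ✓ MOVCC  r5←0x9e
5: · SUBEQ
6: ✓ SUBCC  r3←0x75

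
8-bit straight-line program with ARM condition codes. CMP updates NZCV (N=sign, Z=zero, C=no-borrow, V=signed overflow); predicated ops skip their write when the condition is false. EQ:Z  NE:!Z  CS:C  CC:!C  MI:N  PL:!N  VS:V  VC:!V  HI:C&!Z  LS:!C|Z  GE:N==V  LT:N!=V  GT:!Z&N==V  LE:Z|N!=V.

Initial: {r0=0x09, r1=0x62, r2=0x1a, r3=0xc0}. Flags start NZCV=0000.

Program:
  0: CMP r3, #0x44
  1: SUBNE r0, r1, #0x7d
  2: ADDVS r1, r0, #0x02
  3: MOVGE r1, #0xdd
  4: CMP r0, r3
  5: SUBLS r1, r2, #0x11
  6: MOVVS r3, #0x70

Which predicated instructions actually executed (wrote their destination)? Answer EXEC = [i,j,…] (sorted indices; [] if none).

0: ✓ CMP  NZCV=0011
1: ✓ SUBNE  r0←0xe5
2: ✓ ADDVS  r1←0xe7
3: · MOVGE
4: ✓ CMP  NZCV=0010
5: · SUBLS
6: · MOVVS

EXEC = [1,2]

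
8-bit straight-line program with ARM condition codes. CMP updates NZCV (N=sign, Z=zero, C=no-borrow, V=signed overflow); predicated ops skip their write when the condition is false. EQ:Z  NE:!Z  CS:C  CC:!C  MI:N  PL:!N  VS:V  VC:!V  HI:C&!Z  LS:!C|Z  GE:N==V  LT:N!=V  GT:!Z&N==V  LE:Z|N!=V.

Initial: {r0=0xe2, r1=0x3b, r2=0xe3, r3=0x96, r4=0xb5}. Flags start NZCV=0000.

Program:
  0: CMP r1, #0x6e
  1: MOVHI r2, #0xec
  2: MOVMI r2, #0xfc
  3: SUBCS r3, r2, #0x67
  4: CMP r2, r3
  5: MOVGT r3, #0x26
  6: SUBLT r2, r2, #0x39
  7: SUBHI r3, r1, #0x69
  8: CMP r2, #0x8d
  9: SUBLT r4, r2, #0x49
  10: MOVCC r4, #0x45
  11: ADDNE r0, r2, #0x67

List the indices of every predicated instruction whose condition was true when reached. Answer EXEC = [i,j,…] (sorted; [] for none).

[0] flags=1000 → (cmp)
[1] flags=1000 HI?F → skip
[2] flags=1000 MI?T → r2=0xfc
[3] flags=1000 CS?F → skip
[4] flags=0010 → (cmp)
[5] flags=0010 GT?T → r3=0x26
[6] flags=0010 LT?F → skip
[7] flags=0010 HI?T → r3=0xd2
[8] flags=0010 → (cmp)
[9] flags=0010 LT?F → skip
[10] flags=0010 CC?F → skip
[11] flags=0010 NE?T → r0=0x63

EXEC = [2,5,7,11]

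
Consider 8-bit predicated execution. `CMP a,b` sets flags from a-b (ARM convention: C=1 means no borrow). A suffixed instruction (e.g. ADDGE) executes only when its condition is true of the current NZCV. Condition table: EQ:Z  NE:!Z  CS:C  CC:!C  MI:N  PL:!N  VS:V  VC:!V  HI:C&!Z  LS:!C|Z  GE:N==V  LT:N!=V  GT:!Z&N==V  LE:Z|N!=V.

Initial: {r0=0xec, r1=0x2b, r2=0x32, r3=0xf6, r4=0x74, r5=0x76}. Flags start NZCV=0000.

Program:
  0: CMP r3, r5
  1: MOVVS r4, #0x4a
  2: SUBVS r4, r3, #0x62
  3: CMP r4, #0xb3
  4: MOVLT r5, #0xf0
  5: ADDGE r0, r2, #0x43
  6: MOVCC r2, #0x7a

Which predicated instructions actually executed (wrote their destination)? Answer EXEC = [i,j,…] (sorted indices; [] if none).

0: ✓ CMP  NZCV=1010
1: · MOVVS
2: · SUBVS
3: ✓ CMP  NZCV=1001
4: · MOVLT
5: ✓ ADDGE  r0←0x75
6: ✓ MOVCC  r2←0x7a

EXEC = [5,6]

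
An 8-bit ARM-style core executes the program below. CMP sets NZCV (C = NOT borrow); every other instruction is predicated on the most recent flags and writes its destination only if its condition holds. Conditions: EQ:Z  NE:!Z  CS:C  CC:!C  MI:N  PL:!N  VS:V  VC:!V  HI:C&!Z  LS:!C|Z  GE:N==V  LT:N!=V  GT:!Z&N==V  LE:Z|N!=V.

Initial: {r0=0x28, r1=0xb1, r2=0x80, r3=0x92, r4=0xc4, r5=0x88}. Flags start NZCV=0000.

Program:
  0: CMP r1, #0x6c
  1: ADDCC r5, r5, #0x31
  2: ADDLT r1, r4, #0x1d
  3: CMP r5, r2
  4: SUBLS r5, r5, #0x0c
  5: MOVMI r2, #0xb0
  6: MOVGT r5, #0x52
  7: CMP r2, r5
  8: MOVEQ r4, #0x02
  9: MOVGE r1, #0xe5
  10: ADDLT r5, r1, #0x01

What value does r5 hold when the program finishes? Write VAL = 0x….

0: ✓ CMP  NZCV=0011
1: · ADDCC
2: ✓ ADDLT  r1←0xe1
3: ✓ CMP  NZCV=0010
4: · SUBLS
5: · MOVMI
6: ✓ MOVGT  r5←0x52
7: ✓ CMP  NZCV=0011
8: · MOVEQ
9: · MOVGE
10: ✓ ADDLT  r5←0xe2

VAL = 0xe2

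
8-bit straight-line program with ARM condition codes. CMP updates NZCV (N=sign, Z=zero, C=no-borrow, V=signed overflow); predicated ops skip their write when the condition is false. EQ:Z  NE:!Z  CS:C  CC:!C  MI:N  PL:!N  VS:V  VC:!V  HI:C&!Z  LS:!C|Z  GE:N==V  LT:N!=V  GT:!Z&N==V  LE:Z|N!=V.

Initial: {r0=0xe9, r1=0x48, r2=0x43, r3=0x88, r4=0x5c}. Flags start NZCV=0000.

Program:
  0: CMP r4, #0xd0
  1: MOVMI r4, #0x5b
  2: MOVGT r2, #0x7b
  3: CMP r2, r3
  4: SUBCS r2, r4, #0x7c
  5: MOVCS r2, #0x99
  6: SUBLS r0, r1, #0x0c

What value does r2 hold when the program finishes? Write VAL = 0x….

VAL = 0x7b

[0] flags=1001 → (cmp)
[1] flags=1001 MI?T → r4=0x5b
[2] flags=1001 GT?T → r2=0x7b
[3] flags=1001 → (cmp)
[4] flags=1001 CS?F → skip
[5] flags=1001 CS?F → skip
[6] flags=1001 LS?T → r0=0x3c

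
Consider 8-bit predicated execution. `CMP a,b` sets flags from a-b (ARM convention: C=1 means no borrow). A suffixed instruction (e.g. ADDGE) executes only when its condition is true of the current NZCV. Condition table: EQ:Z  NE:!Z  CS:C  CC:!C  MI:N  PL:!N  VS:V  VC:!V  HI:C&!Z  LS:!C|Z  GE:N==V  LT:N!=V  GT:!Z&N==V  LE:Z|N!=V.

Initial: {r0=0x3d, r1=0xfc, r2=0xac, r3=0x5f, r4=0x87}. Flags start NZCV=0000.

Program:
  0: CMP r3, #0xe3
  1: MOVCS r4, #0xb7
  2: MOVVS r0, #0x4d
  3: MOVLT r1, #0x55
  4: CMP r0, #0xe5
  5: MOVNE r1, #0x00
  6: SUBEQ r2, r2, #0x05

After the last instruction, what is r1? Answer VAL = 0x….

VAL = 0x00

0: ✓ CMP  NZCV=0000
1: · MOVCS
2: · MOVVS
3: · MOVLT
4: ✓ CMP  NZCV=0000
5: ✓ MOVNE  r1←0x00
6: · SUBEQ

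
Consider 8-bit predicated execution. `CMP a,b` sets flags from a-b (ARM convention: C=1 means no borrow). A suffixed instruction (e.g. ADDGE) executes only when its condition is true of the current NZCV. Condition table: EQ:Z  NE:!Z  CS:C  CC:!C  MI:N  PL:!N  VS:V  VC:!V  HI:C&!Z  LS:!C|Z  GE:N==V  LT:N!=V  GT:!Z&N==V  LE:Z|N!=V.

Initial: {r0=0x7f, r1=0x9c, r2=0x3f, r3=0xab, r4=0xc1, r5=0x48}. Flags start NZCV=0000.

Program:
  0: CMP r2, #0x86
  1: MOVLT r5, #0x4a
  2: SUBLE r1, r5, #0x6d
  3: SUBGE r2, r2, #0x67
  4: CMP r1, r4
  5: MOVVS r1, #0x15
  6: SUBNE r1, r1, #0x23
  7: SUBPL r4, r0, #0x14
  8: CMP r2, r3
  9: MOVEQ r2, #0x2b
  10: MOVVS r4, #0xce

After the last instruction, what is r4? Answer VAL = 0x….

VAL = 0xc1

0: ✓ CMP  NZCV=1001
1: · MOVLT
2: · SUBLE
3: ✓ SUBGE  r2←0xd8
4: ✓ CMP  NZCV=1000
5: · MOVVS
6: ✓ SUBNE  r1←0x79
7: · SUBPL
8: ✓ CMP  NZCV=0010
9: · MOVEQ
10: · MOVVS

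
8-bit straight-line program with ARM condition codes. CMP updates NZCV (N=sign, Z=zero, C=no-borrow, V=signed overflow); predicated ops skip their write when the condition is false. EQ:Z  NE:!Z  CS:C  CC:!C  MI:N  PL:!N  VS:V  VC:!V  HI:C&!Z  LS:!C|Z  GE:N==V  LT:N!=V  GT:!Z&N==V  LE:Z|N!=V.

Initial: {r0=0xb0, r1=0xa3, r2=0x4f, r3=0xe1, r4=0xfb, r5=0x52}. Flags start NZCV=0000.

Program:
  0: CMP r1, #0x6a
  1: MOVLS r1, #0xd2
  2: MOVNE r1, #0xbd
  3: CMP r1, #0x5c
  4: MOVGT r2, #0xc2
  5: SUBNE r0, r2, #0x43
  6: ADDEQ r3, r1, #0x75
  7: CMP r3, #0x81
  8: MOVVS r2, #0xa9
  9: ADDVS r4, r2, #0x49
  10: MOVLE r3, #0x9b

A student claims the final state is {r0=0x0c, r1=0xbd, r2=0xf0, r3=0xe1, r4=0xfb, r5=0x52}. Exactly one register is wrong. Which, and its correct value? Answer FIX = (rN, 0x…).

[0] flags=0011 → (cmp)
[1] flags=0011 LS?F → skip
[2] flags=0011 NE?T → r1=0xbd
[3] flags=0011 → (cmp)
[4] flags=0011 GT?F → skip
[5] flags=0011 NE?T → r0=0x0c
[6] flags=0011 EQ?F → skip
[7] flags=0010 → (cmp)
[8] flags=0010 VS?F → skip
[9] flags=0010 VS?F → skip
[10] flags=0010 LE?F → skip

FIX = (r2, 0x4f)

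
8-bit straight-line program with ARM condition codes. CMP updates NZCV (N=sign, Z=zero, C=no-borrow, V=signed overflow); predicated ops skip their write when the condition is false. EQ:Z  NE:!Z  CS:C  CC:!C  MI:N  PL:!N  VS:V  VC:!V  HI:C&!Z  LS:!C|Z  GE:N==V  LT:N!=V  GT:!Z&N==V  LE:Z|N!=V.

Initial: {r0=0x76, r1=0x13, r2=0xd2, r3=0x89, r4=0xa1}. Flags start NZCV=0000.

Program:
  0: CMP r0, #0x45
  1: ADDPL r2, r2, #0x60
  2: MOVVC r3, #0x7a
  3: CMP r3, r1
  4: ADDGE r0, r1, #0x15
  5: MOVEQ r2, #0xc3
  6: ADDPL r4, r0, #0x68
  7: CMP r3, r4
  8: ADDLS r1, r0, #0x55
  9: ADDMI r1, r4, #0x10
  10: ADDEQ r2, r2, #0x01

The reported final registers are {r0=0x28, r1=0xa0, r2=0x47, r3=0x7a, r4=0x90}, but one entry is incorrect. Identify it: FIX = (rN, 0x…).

[0] flags=0010 → (cmp)
[1] flags=0010 PL?T → r2=0x32
[2] flags=0010 VC?T → r3=0x7a
[3] flags=0010 → (cmp)
[4] flags=0010 GE?T → r0=0x28
[5] flags=0010 EQ?F → skip
[6] flags=0010 PL?T → r4=0x90
[7] flags=1001 → (cmp)
[8] flags=1001 LS?T → r1=0x7d
[9] flags=1001 MI?T → r1=0xa0
[10] flags=1001 EQ?F → skip

FIX = (r2, 0x32)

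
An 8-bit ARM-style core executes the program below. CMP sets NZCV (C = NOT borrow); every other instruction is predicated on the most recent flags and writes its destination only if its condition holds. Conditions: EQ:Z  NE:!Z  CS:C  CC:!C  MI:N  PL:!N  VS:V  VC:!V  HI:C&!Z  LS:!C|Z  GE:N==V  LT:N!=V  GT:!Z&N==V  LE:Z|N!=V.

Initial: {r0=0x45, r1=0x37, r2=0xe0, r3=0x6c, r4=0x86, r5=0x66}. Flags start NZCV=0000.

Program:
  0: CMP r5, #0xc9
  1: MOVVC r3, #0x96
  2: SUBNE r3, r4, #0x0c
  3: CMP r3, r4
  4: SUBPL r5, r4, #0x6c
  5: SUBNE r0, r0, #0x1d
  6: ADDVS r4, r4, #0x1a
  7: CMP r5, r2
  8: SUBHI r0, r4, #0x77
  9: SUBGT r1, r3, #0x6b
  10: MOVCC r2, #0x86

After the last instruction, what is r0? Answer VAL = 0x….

[0] flags=1001 → (cmp)
[1] flags=1001 VC?F → skip
[2] flags=1001 NE?T → r3=0x7a
[3] flags=1001 → (cmp)
[4] flags=1001 PL?F → skip
[5] flags=1001 NE?T → r0=0x28
[6] flags=1001 VS?T → r4=0xa0
[7] flags=1001 → (cmp)
[8] flags=1001 HI?F → skip
[9] flags=1001 GT?T → r1=0x0f
[10] flags=1001 CC?T → r2=0x86

VAL = 0x28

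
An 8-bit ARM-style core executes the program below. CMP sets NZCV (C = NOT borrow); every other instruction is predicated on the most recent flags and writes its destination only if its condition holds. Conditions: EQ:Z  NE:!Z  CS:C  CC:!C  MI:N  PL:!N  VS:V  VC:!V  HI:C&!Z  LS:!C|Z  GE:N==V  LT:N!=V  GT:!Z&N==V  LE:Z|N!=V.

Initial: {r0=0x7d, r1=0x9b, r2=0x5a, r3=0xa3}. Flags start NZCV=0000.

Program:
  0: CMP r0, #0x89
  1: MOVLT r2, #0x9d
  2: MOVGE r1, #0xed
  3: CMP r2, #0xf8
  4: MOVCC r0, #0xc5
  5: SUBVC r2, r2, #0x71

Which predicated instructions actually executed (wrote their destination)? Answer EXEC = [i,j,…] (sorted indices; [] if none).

[0] flags=1001 → (cmp)
[1] flags=1001 LT?F → skip
[2] flags=1001 GE?T → r1=0xed
[3] flags=0000 → (cmp)
[4] flags=0000 CC?T → r0=0xc5
[5] flags=0000 VC?T → r2=0xe9

EXEC = [2,4,5]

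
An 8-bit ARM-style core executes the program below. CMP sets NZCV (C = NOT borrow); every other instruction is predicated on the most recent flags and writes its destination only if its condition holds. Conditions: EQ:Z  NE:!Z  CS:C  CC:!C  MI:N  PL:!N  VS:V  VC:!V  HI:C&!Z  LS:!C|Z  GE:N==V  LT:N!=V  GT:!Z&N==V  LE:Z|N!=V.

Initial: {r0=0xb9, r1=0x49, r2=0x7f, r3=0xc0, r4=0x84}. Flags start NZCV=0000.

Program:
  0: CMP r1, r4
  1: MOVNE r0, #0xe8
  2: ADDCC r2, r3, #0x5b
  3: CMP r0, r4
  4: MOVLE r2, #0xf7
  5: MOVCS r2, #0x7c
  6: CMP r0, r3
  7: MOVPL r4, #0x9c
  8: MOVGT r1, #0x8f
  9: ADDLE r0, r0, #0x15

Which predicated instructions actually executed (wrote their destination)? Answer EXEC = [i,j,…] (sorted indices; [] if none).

EXEC = [1,2,5,7,8]

[0] flags=1001 → (cmp)
[1] flags=1001 NE?T → r0=0xe8
[2] flags=1001 CC?T → r2=0x1b
[3] flags=0010 → (cmp)
[4] flags=0010 LE?F → skip
[5] flags=0010 CS?T → r2=0x7c
[6] flags=0010 → (cmp)
[7] flags=0010 PL?T → r4=0x9c
[8] flags=0010 GT?T → r1=0x8f
[9] flags=0010 LE?F → skip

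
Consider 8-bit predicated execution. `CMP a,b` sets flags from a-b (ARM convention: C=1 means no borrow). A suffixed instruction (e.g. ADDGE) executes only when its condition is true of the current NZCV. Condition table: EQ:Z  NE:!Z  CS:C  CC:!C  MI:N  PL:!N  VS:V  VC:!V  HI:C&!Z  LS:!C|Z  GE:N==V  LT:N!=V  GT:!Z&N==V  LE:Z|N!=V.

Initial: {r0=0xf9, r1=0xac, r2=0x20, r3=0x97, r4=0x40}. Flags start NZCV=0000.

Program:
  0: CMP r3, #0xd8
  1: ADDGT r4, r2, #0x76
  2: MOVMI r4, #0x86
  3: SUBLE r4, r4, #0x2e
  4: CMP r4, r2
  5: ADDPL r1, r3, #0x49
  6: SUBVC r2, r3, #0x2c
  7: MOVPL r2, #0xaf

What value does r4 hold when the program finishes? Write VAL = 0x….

VAL = 0x58

[0] flags=1000 → (cmp)
[1] flags=1000 GT?F → skip
[2] flags=1000 MI?T → r4=0x86
[3] flags=1000 LE?T → r4=0x58
[4] flags=0010 → (cmp)
[5] flags=0010 PL?T → r1=0xe0
[6] flags=0010 VC?T → r2=0x6b
[7] flags=0010 PL?T → r2=0xaf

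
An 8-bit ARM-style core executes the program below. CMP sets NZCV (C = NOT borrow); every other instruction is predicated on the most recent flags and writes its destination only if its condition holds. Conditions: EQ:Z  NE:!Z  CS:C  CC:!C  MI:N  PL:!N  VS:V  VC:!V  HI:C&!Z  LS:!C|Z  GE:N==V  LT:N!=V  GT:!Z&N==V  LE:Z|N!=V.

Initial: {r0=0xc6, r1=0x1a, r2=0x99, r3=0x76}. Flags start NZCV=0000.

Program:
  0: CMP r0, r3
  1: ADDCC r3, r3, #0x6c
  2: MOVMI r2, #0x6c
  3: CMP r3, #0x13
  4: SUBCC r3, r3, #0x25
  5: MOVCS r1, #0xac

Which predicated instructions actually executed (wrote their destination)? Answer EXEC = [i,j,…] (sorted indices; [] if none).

[0] flags=0011 → (cmp)
[1] flags=0011 CC?F → skip
[2] flags=0011 MI?F → skip
[3] flags=0010 → (cmp)
[4] flags=0010 CC?F → skip
[5] flags=0010 CS?T → r1=0xac

EXEC = [5]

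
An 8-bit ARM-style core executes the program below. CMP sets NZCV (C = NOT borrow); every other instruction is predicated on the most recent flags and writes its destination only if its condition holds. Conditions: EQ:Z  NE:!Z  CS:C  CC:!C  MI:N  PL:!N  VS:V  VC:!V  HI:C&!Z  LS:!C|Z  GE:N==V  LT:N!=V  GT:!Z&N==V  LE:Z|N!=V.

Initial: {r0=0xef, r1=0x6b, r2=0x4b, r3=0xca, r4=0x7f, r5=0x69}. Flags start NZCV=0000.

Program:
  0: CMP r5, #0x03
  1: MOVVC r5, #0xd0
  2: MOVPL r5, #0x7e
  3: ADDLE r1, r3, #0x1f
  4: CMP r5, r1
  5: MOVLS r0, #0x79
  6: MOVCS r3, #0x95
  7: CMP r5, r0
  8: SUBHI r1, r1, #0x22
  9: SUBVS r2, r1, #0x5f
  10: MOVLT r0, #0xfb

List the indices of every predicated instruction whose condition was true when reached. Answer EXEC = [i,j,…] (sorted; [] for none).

EXEC = [1,2,6,9]

[0] flags=0010 → (cmp)
[1] flags=0010 VC?T → r5=0xd0
[2] flags=0010 PL?T → r5=0x7e
[3] flags=0010 LE?F → skip
[4] flags=0010 → (cmp)
[5] flags=0010 LS?F → skip
[6] flags=0010 CS?T → r3=0x95
[7] flags=1001 → (cmp)
[8] flags=1001 HI?F → skip
[9] flags=1001 VS?T → r2=0x0c
[10] flags=1001 LT?F → skip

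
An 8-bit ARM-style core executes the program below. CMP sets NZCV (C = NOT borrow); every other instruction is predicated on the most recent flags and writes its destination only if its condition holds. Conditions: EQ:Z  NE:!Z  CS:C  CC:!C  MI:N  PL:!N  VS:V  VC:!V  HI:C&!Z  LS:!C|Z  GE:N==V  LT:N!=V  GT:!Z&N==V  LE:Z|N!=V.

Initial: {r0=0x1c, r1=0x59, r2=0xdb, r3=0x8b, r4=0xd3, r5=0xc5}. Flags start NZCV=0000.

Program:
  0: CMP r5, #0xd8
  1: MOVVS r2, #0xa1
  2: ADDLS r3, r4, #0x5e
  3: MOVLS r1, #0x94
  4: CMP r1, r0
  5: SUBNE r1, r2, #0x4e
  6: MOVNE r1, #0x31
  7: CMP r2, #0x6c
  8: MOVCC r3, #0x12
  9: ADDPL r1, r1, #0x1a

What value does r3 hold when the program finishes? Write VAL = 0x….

0: ✓ CMP  NZCV=1000
1: · MOVVS
2: ✓ ADDLS  r3←0x31
3: ✓ MOVLS  r1←0x94
4: ✓ CMP  NZCV=0011
5: ✓ SUBNE  r1←0x8d
6: ✓ MOVNE  r1←0x31
7: ✓ CMP  NZCV=0011
8: · MOVCC
9: ✓ ADDPL  r1←0x4b

VAL = 0x31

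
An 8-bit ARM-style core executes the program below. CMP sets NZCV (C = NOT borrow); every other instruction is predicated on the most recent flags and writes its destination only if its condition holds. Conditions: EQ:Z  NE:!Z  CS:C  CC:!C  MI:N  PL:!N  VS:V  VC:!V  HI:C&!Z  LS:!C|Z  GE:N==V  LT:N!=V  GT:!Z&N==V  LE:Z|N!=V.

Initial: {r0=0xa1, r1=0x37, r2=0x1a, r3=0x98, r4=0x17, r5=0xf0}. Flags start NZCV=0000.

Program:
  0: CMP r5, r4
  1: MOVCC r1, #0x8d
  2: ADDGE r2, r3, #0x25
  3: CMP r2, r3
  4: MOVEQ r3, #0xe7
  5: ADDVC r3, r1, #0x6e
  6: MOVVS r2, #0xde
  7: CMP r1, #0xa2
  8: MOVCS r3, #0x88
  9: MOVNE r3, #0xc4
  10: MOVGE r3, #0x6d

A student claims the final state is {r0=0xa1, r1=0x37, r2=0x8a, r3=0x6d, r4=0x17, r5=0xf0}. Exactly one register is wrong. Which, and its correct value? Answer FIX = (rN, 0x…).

0: ✓ CMP  NZCV=1010
1: · MOVCC
2: · ADDGE
3: ✓ CMP  NZCV=1001
4: · MOVEQ
5: · ADDVC
6: ✓ MOVVS  r2←0xde
7: ✓ CMP  NZCV=1001
8: · MOVCS
9: ✓ MOVNE  r3←0xc4
10: ✓ MOVGE  r3←0x6d

FIX = (r2, 0xde)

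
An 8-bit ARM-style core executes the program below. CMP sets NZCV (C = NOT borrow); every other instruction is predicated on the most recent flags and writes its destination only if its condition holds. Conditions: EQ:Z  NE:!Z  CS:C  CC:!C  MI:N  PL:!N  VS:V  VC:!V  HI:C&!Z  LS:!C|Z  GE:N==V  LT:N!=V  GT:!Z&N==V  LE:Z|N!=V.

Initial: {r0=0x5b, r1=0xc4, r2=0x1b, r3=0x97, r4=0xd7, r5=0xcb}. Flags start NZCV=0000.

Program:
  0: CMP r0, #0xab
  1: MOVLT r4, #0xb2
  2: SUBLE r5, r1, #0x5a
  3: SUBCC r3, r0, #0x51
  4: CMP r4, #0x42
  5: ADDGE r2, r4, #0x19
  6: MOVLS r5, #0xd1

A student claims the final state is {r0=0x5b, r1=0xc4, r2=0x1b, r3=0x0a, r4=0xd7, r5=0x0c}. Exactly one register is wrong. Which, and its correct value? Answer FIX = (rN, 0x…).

FIX = (r5, 0xcb)

0: ✓ CMP  NZCV=1001
1: · MOVLT
2: · SUBLE
3: ✓ SUBCC  r3←0x0a
4: ✓ CMP  NZCV=1010
5: · ADDGE
6: · MOVLS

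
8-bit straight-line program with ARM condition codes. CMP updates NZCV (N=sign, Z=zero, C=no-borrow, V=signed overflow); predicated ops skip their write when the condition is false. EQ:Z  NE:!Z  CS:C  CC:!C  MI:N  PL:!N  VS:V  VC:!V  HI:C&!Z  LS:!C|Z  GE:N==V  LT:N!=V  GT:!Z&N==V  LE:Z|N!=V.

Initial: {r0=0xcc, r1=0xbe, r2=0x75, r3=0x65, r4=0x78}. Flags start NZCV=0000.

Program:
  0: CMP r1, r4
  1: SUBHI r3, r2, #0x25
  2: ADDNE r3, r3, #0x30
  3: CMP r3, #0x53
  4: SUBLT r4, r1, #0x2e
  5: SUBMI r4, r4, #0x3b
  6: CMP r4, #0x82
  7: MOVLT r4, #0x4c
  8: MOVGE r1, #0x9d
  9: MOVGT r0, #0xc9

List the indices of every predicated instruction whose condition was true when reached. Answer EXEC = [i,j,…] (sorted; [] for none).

EXEC = [1,2,4,8,9]

0: ✓ CMP  NZCV=0011
1: ✓ SUBHI  r3←0x50
2: ✓ ADDNE  r3←0x80
3: ✓ CMP  NZCV=0011
4: ✓ SUBLT  r4←0x90
5: · SUBMI
6: ✓ CMP  NZCV=0010
7: · MOVLT
8: ✓ MOVGE  r1←0x9d
9: ✓ MOVGT  r0←0xc9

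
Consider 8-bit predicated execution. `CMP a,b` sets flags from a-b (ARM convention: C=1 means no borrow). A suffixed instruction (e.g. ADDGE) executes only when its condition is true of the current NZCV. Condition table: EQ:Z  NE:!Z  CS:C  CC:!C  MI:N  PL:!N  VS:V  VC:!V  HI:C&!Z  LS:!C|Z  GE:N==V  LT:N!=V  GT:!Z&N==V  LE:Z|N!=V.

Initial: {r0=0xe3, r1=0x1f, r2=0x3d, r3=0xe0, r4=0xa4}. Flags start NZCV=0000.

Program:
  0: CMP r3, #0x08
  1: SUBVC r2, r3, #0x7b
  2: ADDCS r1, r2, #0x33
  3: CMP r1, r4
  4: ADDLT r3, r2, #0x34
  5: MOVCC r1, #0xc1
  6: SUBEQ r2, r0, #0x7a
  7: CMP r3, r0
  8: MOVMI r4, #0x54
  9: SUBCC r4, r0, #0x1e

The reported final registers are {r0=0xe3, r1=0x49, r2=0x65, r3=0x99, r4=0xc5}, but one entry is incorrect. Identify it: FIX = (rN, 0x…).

0: ✓ CMP  NZCV=1010
1: ✓ SUBVC  r2←0x65
2: ✓ ADDCS  r1←0x98
3: ✓ CMP  NZCV=1000
4: ✓ ADDLT  r3←0x99
5: ✓ MOVCC  r1←0xc1
6: · SUBEQ
7: ✓ CMP  NZCV=1000
8: ✓ MOVMI  r4←0x54
9: ✓ SUBCC  r4←0xc5

FIX = (r1, 0xc1)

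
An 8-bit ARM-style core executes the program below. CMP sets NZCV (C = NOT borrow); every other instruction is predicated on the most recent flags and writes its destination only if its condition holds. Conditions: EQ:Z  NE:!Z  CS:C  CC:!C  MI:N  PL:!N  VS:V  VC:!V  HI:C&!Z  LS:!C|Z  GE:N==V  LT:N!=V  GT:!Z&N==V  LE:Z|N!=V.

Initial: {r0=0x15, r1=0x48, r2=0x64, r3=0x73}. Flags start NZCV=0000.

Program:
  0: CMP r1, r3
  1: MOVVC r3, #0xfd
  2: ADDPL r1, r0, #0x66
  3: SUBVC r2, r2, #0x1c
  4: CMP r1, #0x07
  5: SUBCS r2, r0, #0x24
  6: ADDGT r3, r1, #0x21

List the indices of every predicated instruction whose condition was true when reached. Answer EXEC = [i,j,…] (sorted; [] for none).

EXEC = [1,3,5,6]

0: ✓ CMP  NZCV=1000
1: ✓ MOVVC  r3←0xfd
2: · ADDPL
3: ✓ SUBVC  r2←0x48
4: ✓ CMP  NZCV=0010
5: ✓ SUBCS  r2←0xf1
6: ✓ ADDGT  r3←0x69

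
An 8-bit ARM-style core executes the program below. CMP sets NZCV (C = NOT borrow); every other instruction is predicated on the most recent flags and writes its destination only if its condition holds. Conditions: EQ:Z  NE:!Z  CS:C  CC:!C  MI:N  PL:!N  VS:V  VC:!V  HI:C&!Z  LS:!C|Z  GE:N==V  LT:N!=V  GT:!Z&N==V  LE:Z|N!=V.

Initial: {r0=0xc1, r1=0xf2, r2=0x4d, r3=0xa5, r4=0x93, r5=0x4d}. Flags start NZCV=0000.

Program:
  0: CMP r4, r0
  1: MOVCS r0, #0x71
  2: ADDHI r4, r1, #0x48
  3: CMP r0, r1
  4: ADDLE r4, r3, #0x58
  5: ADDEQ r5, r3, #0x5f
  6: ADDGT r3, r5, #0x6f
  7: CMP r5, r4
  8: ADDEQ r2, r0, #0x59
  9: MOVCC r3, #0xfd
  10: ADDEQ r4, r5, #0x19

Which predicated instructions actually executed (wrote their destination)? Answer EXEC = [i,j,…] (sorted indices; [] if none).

0: ✓ CMP  NZCV=1000
1: · MOVCS
2: · ADDHI
3: ✓ CMP  NZCV=1000
4: ✓ ADDLE  r4←0xfd
5: · ADDEQ
6: · ADDGT
7: ✓ CMP  NZCV=0000
8: · ADDEQ
9: ✓ MOVCC  r3←0xfd
10: · ADDEQ

EXEC = [4,9]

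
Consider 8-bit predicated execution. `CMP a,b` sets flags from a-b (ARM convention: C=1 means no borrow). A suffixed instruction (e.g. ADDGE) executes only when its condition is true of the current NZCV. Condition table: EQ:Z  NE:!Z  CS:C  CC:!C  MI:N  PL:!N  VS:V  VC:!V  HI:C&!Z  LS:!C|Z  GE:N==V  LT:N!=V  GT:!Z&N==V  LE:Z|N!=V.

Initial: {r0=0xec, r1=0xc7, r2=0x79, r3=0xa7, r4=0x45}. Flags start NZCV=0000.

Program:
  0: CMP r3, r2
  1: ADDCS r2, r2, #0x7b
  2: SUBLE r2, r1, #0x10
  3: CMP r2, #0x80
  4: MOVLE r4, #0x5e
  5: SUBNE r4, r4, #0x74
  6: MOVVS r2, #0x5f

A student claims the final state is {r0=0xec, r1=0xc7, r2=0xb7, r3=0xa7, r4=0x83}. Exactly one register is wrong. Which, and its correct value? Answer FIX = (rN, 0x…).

FIX = (r4, 0xd1)

0: ✓ CMP  NZCV=0011
1: ✓ ADDCS  r2←0xf4
2: ✓ SUBLE  r2←0xb7
3: ✓ CMP  NZCV=0010
4: · MOVLE
5: ✓ SUBNE  r4←0xd1
6: · MOVVS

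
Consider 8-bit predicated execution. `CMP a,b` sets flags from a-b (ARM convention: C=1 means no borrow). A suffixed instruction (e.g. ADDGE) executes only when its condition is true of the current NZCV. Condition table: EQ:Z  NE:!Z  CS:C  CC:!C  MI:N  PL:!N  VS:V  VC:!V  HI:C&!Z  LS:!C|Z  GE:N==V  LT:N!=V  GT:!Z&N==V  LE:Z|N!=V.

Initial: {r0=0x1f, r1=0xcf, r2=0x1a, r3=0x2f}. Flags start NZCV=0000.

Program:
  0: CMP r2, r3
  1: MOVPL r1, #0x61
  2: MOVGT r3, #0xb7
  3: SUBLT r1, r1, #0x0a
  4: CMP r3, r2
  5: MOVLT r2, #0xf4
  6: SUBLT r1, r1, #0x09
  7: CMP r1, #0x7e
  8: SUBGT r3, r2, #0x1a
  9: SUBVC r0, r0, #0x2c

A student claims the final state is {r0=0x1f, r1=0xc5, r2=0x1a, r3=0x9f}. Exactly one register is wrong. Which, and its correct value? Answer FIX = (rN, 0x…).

0: ✓ CMP  NZCV=1000
1: · MOVPL
2: · MOVGT
3: ✓ SUBLT  r1←0xc5
4: ✓ CMP  NZCV=0010
5: · MOVLT
6: · SUBLT
7: ✓ CMP  NZCV=0011
8: · SUBGT
9: · SUBVC

FIX = (r3, 0x2f)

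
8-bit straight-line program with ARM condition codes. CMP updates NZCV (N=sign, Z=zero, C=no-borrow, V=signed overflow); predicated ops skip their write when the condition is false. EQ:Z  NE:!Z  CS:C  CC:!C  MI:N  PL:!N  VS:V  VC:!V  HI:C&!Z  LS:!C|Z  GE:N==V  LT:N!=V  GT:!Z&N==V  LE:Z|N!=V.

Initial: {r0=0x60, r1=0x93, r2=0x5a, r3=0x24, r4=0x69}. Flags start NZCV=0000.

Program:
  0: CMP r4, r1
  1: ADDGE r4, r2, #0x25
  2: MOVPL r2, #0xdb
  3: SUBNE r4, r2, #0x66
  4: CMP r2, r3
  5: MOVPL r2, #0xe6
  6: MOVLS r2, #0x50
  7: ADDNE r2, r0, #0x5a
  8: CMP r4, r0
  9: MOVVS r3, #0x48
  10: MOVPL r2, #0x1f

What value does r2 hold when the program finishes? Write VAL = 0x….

VAL = 0xba

[0] flags=1001 → (cmp)
[1] flags=1001 GE?T → r4=0x7f
[2] flags=1001 PL?F → skip
[3] flags=1001 NE?T → r4=0xf4
[4] flags=0010 → (cmp)
[5] flags=0010 PL?T → r2=0xe6
[6] flags=0010 LS?F → skip
[7] flags=0010 NE?T → r2=0xba
[8] flags=1010 → (cmp)
[9] flags=1010 VS?F → skip
[10] flags=1010 PL?F → skip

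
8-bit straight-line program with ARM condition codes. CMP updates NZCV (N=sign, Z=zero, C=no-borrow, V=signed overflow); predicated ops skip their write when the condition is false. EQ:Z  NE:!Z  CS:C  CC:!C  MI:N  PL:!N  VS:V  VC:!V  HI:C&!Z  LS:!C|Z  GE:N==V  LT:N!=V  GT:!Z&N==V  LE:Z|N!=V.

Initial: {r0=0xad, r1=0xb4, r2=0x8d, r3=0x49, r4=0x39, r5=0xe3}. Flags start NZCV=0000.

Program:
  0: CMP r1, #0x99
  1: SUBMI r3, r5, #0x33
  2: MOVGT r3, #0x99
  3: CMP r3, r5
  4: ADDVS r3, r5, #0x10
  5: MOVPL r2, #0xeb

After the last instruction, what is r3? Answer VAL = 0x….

0: ✓ CMP  NZCV=0010
1: · SUBMI
2: ✓ MOVGT  r3←0x99
3: ✓ CMP  NZCV=1000
4: · ADDVS
5: · MOVPL

VAL = 0x99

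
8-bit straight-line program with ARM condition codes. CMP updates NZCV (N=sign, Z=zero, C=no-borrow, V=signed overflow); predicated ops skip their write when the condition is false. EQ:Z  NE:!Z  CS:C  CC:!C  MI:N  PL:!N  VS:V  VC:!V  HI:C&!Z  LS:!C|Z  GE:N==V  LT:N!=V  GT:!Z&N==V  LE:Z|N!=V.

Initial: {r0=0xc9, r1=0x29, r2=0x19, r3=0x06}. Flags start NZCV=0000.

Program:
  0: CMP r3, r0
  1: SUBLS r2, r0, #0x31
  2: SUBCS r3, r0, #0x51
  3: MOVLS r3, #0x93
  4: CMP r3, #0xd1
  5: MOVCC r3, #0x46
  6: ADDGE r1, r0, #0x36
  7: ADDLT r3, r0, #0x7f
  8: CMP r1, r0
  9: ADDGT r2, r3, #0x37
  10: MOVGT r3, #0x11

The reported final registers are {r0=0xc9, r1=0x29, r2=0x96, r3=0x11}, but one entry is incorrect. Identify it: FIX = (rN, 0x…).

FIX = (r2, 0x7f)

0: ✓ CMP  NZCV=0000
1: ✓ SUBLS  r2←0x98
2: · SUBCS
3: ✓ MOVLS  r3←0x93
4: ✓ CMP  NZCV=1000
5: ✓ MOVCC  r3←0x46
6: · ADDGE
7: ✓ ADDLT  r3←0x48
8: ✓ CMP  NZCV=0000
9: ✓ ADDGT  r2←0x7f
10: ✓ MOVGT  r3←0x11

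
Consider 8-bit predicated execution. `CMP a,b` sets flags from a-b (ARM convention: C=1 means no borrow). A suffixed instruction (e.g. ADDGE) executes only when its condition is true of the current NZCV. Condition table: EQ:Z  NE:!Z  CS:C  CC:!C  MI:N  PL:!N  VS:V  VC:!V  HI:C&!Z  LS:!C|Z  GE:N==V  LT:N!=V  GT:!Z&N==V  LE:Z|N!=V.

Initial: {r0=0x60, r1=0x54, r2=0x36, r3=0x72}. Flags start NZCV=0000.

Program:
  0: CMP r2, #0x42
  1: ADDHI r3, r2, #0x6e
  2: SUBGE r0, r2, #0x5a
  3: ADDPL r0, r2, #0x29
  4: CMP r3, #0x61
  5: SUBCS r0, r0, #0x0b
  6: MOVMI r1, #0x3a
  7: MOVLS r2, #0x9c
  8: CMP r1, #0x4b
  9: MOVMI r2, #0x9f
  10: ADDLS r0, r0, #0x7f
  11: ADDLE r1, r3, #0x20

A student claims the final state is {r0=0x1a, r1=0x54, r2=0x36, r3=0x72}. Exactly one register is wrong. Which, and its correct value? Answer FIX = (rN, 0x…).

FIX = (r0, 0x55)

0: ✓ CMP  NZCV=1000
1: · ADDHI
2: · SUBGE
3: · ADDPL
4: ✓ CMP  NZCV=0010
5: ✓ SUBCS  r0←0x55
6: · MOVMI
7: · MOVLS
8: ✓ CMP  NZCV=0010
9: · MOVMI
10: · ADDLS
11: · ADDLE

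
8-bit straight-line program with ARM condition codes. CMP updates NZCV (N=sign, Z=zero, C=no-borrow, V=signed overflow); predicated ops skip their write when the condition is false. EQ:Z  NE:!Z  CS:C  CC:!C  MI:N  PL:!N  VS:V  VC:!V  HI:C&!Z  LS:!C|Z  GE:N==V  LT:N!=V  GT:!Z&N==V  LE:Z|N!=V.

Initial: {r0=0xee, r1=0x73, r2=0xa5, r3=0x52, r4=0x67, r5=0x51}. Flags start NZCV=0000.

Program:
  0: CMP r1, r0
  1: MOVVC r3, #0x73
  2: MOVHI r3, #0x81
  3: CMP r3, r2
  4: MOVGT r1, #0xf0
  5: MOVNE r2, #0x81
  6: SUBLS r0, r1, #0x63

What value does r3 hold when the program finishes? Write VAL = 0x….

[0] flags=1001 → (cmp)
[1] flags=1001 VC?F → skip
[2] flags=1001 HI?F → skip
[3] flags=1001 → (cmp)
[4] flags=1001 GT?T → r1=0xf0
[5] flags=1001 NE?T → r2=0x81
[6] flags=1001 LS?T → r0=0x8d

VAL = 0x52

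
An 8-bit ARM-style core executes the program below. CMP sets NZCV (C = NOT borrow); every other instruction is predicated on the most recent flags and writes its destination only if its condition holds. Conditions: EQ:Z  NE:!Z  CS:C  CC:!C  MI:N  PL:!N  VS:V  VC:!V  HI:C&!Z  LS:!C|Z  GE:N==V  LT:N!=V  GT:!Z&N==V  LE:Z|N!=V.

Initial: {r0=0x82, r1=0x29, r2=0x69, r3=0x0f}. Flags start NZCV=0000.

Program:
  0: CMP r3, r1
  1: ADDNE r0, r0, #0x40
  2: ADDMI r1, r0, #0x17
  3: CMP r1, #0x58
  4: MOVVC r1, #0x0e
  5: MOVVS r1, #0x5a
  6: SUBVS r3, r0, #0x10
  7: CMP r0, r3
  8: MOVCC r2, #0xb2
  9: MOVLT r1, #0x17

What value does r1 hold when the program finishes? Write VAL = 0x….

VAL = 0x17

[0] flags=1000 → (cmp)
[1] flags=1000 NE?T → r0=0xc2
[2] flags=1000 MI?T → r1=0xd9
[3] flags=1010 → (cmp)
[4] flags=1010 VC?T → r1=0x0e
[5] flags=1010 VS?F → skip
[6] flags=1010 VS?F → skip
[7] flags=1010 → (cmp)
[8] flags=1010 CC?F → skip
[9] flags=1010 LT?T → r1=0x17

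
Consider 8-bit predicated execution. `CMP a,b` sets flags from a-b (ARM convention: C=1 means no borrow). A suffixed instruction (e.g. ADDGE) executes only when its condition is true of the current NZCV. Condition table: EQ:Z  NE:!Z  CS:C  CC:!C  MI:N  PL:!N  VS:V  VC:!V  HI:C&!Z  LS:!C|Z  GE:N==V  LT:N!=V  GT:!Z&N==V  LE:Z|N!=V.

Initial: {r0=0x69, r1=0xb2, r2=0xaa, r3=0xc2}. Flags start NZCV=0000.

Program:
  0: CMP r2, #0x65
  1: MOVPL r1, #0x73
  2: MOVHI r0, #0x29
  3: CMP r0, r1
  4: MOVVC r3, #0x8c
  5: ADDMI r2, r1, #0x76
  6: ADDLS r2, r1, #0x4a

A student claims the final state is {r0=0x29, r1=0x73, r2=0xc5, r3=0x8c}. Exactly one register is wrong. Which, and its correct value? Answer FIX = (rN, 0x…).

0: ✓ CMP  NZCV=0011
1: ✓ MOVPL  r1←0x73
2: ✓ MOVHI  r0←0x29
3: ✓ CMP  NZCV=1000
4: ✓ MOVVC  r3←0x8c
5: ✓ ADDMI  r2←0xe9
6: ✓ ADDLS  r2←0xbd

FIX = (r2, 0xbd)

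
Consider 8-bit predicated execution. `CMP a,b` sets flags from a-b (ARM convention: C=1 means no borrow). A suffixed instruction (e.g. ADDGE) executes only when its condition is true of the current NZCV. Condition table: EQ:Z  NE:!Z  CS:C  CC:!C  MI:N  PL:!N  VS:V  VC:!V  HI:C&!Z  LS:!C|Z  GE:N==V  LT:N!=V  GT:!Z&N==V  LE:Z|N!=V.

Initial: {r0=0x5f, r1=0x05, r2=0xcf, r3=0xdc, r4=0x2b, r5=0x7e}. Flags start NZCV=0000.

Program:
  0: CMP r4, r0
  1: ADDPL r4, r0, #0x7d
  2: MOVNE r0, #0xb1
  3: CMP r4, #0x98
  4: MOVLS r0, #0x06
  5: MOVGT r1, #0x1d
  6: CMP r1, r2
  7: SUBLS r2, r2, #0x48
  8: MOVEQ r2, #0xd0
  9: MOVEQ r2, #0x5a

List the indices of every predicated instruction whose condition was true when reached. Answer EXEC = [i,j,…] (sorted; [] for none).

0: ✓ CMP  NZCV=1000
1: · ADDPL
2: ✓ MOVNE  r0←0xb1
3: ✓ CMP  NZCV=1001
4: ✓ MOVLS  r0←0x06
5: ✓ MOVGT  r1←0x1d
6: ✓ CMP  NZCV=0000
7: ✓ SUBLS  r2←0x87
8: · MOVEQ
9: · MOVEQ

EXEC = [2,4,5,7]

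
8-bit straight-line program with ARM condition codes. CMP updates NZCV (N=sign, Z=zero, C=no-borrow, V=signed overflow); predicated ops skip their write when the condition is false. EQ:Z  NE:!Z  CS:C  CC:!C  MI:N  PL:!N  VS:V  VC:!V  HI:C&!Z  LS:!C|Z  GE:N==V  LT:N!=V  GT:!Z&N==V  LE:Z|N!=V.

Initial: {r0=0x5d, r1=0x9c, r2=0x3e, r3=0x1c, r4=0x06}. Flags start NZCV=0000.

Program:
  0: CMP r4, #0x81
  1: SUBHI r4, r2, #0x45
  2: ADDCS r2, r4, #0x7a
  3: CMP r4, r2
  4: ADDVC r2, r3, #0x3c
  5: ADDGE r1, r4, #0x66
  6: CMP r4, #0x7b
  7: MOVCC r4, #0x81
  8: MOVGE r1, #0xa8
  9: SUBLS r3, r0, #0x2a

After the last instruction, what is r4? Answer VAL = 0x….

VAL = 0x81

[0] flags=1001 → (cmp)
[1] flags=1001 HI?F → skip
[2] flags=1001 CS?F → skip
[3] flags=1000 → (cmp)
[4] flags=1000 VC?T → r2=0x58
[5] flags=1000 GE?F → skip
[6] flags=1000 → (cmp)
[7] flags=1000 CC?T → r4=0x81
[8] flags=1000 GE?F → skip
[9] flags=1000 LS?T → r3=0x33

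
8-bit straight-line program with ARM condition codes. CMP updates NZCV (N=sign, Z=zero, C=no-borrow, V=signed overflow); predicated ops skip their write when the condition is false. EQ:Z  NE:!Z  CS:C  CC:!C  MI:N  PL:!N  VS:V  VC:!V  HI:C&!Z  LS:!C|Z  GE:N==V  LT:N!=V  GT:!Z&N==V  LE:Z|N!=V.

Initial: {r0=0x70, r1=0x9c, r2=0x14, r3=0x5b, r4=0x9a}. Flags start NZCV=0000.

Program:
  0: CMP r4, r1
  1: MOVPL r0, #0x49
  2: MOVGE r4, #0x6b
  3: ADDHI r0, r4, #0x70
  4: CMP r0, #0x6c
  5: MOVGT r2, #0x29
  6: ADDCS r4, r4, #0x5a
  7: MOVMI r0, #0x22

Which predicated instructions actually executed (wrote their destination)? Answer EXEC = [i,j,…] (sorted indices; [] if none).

[0] flags=1000 → (cmp)
[1] flags=1000 PL?F → skip
[2] flags=1000 GE?F → skip
[3] flags=1000 HI?F → skip
[4] flags=0010 → (cmp)
[5] flags=0010 GT?T → r2=0x29
[6] flags=0010 CS?T → r4=0xf4
[7] flags=0010 MI?F → skip

EXEC = [5,6]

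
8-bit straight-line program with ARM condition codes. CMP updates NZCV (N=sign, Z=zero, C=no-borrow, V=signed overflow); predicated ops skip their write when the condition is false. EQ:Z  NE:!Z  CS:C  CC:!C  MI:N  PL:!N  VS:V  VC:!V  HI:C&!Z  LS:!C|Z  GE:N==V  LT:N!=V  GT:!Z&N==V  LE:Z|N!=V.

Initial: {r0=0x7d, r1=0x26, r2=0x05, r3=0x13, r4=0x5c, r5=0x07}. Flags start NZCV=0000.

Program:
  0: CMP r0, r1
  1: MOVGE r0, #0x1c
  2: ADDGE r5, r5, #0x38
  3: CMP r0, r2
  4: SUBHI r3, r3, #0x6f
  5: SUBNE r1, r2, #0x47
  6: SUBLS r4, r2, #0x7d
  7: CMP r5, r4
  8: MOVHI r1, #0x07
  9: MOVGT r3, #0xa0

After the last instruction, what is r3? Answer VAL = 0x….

VAL = 0xa4

0: ✓ CMP  NZCV=0010
1: ✓ MOVGE  r0←0x1c
2: ✓ ADDGE  r5←0x3f
3: ✓ CMP  NZCV=0010
4: ✓ SUBHI  r3←0xa4
5: ✓ SUBNE  r1←0xbe
6: · SUBLS
7: ✓ CMP  NZCV=1000
8: · MOVHI
9: · MOVGT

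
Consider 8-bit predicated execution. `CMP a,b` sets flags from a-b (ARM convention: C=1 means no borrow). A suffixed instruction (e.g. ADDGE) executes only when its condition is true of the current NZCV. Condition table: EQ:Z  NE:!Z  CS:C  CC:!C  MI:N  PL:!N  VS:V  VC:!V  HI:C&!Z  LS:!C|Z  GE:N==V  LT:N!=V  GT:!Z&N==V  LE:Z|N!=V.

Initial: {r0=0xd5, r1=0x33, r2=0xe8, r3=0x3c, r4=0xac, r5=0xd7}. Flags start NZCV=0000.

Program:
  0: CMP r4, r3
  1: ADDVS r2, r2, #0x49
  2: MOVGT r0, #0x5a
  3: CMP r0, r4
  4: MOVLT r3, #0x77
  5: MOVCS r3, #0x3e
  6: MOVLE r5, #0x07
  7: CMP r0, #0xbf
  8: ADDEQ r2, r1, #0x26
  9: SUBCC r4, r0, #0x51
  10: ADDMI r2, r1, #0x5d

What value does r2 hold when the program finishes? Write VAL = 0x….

0: ✓ CMP  NZCV=0011
1: ✓ ADDVS  r2←0x31
2: · MOVGT
3: ✓ CMP  NZCV=0010
4: · MOVLT
5: ✓ MOVCS  r3←0x3e
6: · MOVLE
7: ✓ CMP  NZCV=0010
8: · ADDEQ
9: · SUBCC
10: · ADDMI

VAL = 0x31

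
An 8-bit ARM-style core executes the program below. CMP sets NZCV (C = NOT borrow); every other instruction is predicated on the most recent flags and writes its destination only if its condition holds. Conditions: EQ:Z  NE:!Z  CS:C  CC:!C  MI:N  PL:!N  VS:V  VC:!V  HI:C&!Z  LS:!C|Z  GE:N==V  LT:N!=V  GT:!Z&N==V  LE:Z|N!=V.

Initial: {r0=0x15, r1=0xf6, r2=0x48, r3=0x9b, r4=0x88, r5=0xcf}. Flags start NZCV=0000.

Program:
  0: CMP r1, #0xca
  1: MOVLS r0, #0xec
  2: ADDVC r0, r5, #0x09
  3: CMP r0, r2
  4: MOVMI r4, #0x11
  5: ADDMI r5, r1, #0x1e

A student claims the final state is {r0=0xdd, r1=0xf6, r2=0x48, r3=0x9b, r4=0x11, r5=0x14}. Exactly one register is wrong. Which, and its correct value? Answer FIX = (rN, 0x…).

FIX = (r0, 0xd8)

[0] flags=0010 → (cmp)
[1] flags=0010 LS?F → skip
[2] flags=0010 VC?T → r0=0xd8
[3] flags=1010 → (cmp)
[4] flags=1010 MI?T → r4=0x11
[5] flags=1010 MI?T → r5=0x14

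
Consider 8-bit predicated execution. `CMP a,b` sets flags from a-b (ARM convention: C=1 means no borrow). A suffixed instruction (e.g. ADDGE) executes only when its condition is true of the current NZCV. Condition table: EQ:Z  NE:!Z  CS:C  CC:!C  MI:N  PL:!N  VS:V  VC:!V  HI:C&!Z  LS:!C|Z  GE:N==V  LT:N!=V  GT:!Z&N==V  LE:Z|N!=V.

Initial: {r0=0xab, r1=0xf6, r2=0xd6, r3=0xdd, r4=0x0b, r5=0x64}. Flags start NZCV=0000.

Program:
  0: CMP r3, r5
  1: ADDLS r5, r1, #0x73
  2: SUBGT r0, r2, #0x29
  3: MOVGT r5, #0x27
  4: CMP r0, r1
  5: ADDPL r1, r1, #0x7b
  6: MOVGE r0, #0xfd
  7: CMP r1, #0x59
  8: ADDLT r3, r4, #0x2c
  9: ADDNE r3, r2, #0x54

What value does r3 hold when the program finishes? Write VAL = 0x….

[0] flags=0011 → (cmp)
[1] flags=0011 LS?F → skip
[2] flags=0011 GT?F → skip
[3] flags=0011 GT?F → skip
[4] flags=1000 → (cmp)
[5] flags=1000 PL?F → skip
[6] flags=1000 GE?F → skip
[7] flags=1010 → (cmp)
[8] flags=1010 LT?T → r3=0x37
[9] flags=1010 NE?T → r3=0x2a

VAL = 0x2a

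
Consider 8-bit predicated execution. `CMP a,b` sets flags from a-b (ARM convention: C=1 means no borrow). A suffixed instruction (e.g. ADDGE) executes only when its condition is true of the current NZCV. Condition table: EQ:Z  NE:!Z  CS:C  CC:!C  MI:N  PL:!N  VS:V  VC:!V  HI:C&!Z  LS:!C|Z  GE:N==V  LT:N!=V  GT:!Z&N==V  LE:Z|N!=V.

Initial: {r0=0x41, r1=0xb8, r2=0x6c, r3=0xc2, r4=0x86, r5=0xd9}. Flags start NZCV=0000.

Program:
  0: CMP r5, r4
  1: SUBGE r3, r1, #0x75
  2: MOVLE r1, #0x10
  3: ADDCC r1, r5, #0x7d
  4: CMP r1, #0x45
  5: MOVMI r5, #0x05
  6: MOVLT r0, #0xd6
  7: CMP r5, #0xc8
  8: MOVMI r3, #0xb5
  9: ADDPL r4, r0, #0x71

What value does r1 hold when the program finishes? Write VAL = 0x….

VAL = 0xb8

[0] flags=0010 → (cmp)
[1] flags=0010 GE?T → r3=0x43
[2] flags=0010 LE?F → skip
[3] flags=0010 CC?F → skip
[4] flags=0011 → (cmp)
[5] flags=0011 MI?F → skip
[6] flags=0011 LT?T → r0=0xd6
[7] flags=0010 → (cmp)
[8] flags=0010 MI?F → skip
[9] flags=0010 PL?T → r4=0x47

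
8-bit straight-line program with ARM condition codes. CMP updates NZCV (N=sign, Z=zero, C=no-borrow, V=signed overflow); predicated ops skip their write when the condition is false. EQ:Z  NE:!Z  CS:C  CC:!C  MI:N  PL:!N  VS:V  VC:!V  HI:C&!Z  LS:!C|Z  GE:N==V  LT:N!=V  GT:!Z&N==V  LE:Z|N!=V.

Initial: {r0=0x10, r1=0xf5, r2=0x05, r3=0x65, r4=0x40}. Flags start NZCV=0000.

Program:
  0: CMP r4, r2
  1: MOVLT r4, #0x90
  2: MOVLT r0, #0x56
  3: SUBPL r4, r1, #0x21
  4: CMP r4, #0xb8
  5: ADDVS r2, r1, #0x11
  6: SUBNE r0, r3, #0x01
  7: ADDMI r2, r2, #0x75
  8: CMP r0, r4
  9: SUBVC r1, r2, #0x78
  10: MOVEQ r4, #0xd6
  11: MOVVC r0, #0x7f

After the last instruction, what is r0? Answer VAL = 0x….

[0] flags=0010 → (cmp)
[1] flags=0010 LT?F → skip
[2] flags=0010 LT?F → skip
[3] flags=0010 PL?T → r4=0xd4
[4] flags=0010 → (cmp)
[5] flags=0010 VS?F → skip
[6] flags=0010 NE?T → r0=0x64
[7] flags=0010 MI?F → skip
[8] flags=1001 → (cmp)
[9] flags=1001 VC?F → skip
[10] flags=1001 EQ?F → skip
[11] flags=1001 VC?F → skip

VAL = 0x64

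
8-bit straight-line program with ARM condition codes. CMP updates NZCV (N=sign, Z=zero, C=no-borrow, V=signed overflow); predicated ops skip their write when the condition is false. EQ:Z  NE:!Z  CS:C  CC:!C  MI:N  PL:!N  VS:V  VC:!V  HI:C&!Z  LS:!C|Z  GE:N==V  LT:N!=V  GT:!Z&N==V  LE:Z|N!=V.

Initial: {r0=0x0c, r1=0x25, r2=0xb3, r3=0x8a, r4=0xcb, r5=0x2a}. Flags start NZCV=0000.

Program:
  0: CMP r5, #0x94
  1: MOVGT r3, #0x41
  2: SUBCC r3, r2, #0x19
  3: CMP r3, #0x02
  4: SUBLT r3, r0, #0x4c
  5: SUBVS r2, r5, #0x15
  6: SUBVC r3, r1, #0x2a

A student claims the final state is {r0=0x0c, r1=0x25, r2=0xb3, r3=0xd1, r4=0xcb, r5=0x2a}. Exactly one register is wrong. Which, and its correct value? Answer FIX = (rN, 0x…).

0: ✓ CMP  NZCV=1001
1: ✓ MOVGT  r3←0x41
2: ✓ SUBCC  r3←0x9a
3: ✓ CMP  NZCV=1010
4: ✓ SUBLT  r3←0xc0
5: · SUBVS
6: ✓ SUBVC  r3←0xfb

FIX = (r3, 0xfb)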